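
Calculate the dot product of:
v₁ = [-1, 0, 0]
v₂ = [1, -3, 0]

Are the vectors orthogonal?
-1, No

The dot product is the sum of products of corresponding components.
v₁·v₂ = (-1)*(1) + (0)*(-3) + (0)*(0) = -1 + 0 + 0 = -1.
Two vectors are orthogonal iff their dot product is 0; here the dot product is -1, so the vectors are not orthogonal.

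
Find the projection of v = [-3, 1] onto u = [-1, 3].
[-3/5, 9/5]

The projection of v onto u is proj_u(v) = ((v·u) / (u·u)) · u.
v·u = (-3)*(-1) + (1)*(3) = 6.
u·u = (-1)*(-1) + (3)*(3) = 10.
coefficient = 6 / 10 = 3/5.
proj_u(v) = 3/5 · [-1, 3] = [-3/5, 9/5].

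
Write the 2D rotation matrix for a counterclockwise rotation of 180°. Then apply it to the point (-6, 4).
R = [[-1, 0], [0, -1]]; R·(-6, 4) = (6, -4)

Rotation matrix formula: R(θ) = [[cos θ, -sin θ], [sin θ, cos θ]]
For θ = 180°:
cos(180°) = -1
sin(180°) = 0
R = [[-1, 0], [0, -1]]
Apply to (-6, 4): [-1·-6 + (0)·4, 0·-6 + -1·4] = (6, -4)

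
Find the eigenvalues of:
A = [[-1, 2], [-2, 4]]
λ = 0, 3

Solve det(A - λI) = 0. For a 2×2 matrix this is λ² - (trace)λ + det = 0.
trace(A) = -1 + 4 = 3.
det(A) = (-1)*(4) - (2)*(-2) = -4 + 4 = 0.
Characteristic equation: λ² - (3)λ + (0) = 0.
Discriminant: (3)² - 4*(0) = 9 - 0 = 9.
Roots: λ = (3 ± √9) / 2 = 0, 3.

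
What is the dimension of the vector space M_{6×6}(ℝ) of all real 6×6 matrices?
Dimension = 36

A real 6×6 matrix is determined by its 6·6 = 36 independent entries.
A standard basis is {E_ij : 1 ≤ i ≤ 6, 1 ≤ j ≤ 6}, where E_ij has a 1 in position (i, j) and 0 elsewhere — there are 36 such matrices, and they are linearly independent and span M_{6×6}(ℝ).
Therefore dim(M_{6×6}(ℝ)) = 36.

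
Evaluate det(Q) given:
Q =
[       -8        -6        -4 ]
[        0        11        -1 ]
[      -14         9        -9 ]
det(Q) = 20

Expand along row 0 (cofactor expansion): det(Q) = a*(e*i - f*h) - b*(d*i - f*g) + c*(d*h - e*g), where the 3×3 is [[a, b, c], [d, e, f], [g, h, i]].
Minor M_00 = (11)*(-9) - (-1)*(9) = -99 + 9 = -90.
Minor M_01 = (0)*(-9) - (-1)*(-14) = 0 - 14 = -14.
Minor M_02 = (0)*(9) - (11)*(-14) = 0 + 154 = 154.
det(Q) = (-8)*(-90) - (-6)*(-14) + (-4)*(154) = 720 - 84 - 616 = 20.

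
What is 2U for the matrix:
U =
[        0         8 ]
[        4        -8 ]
2U =
[        0        16 ]
[        8       -16 ]

Scalar multiplication is elementwise: (2U)[i][j] = 2 * U[i][j].
  (2U)[0][0] = 2 * (0) = 0
  (2U)[0][1] = 2 * (8) = 16
  (2U)[1][0] = 2 * (4) = 8
  (2U)[1][1] = 2 * (-8) = -16
2U =
[        0        16 ]
[        8       -16 ]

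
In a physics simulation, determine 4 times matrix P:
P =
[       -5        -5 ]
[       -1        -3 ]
4P =
[      -20       -20 ]
[       -4       -12 ]

Scalar multiplication is elementwise: (4P)[i][j] = 4 * P[i][j].
  (4P)[0][0] = 4 * (-5) = -20
  (4P)[0][1] = 4 * (-5) = -20
  (4P)[1][0] = 4 * (-1) = -4
  (4P)[1][1] = 4 * (-3) = -12
4P =
[      -20       -20 ]
[       -4       -12 ]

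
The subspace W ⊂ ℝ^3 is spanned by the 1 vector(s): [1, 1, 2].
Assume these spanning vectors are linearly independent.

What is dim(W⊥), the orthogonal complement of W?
dim(W⊥) = 2

For any subspace W of ℝ^n, dim(W) + dim(W⊥) = n (the whole-space dimension).
Here the given 1 vectors are linearly independent, so dim(W) = 1.
Thus dim(W⊥) = n - dim(W) = 3 - 1 = 2.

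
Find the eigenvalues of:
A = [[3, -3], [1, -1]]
λ = 0, 2

Solve det(A - λI) = 0. For a 2×2 matrix this is λ² - (trace)λ + det = 0.
trace(A) = 3 - 1 = 2.
det(A) = (3)*(-1) - (-3)*(1) = -3 + 3 = 0.
Characteristic equation: λ² - (2)λ + (0) = 0.
Discriminant: (2)² - 4*(0) = 4 - 0 = 4.
Roots: λ = (2 ± √4) / 2 = 0, 2.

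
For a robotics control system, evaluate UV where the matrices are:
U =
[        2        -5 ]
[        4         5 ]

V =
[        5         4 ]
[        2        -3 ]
UV =
[        0        23 ]
[       30         1 ]

Matrix multiplication: (UV)[i][j] = sum over k of U[i][k] * V[k][j].
  (UV)[0][0] = (2)*(5) + (-5)*(2) = 0
  (UV)[0][1] = (2)*(4) + (-5)*(-3) = 23
  (UV)[1][0] = (4)*(5) + (5)*(2) = 30
  (UV)[1][1] = (4)*(4) + (5)*(-3) = 1
UV =
[        0        23 ]
[       30         1 ]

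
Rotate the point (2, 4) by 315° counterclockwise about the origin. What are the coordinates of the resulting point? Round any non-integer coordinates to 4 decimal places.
(4.2426, 1.4142)

Rotation matrix R(θ) = [[cos θ, -sin θ], [sin θ, cos θ]]; for θ = 315°:
R = [[√2/2, √2/2], [-√2/2, √2/2]]
Result: R × [2, 4]ᵀ = [√2/2·2 + (√2/2)·4, -√2/2·2 + (√2/2)·4]ᵀ = (4.2426, 1.4142)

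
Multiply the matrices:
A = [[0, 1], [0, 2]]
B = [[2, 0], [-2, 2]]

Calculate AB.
[[-2, 2], [-4, 4]]

Each entry (i,j) of AB = sum over k of A[i][k]*B[k][j].
(AB)[0][0] = (0)*(2) + (1)*(-2) = -2
(AB)[0][1] = (0)*(0) + (1)*(2) = 2
(AB)[1][0] = (0)*(2) + (2)*(-2) = -4
(AB)[1][1] = (0)*(0) + (2)*(2) = 4
AB = [[-2, 2], [-4, 4]]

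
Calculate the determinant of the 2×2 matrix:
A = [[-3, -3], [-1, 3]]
-12

For A = [[a, b], [c, d]], det(A) = a*d - b*c.
det(A) = (-3)*(3) - (-3)*(-1) = -9 - 3 = -12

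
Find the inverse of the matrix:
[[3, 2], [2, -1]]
[[1/7, 2/7], [2/7, -3/7]]

For [[a,b],[c,d]], inverse = (1/det)·[[d,-b],[-c,a]]
det = 3·-1 - 2·2 = -7
Inverse = (1/-7)·[[-1, -2], [-2, 3]]
        = [[1/7, 2/7], [2/7, -3/7]]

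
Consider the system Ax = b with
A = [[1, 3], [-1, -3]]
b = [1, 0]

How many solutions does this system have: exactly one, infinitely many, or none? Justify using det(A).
No solution

det(A) = (1)*(-3) - (3)*(-1) = 0, so A is singular.
The column space of A is span(column 1) = span([1, -1]).
b = [1, 0] is not a scalar multiple of column 1, so b ∉ column space and the system is inconsistent — no solution.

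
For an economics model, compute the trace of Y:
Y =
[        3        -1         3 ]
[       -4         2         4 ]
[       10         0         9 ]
tr(Y) = 3 + 2 + 9 = 14

The trace of a square matrix is the sum of its diagonal entries.
Diagonal entries of Y: Y[0][0] = 3, Y[1][1] = 2, Y[2][2] = 9.
tr(Y) = 3 + 2 + 9 = 14.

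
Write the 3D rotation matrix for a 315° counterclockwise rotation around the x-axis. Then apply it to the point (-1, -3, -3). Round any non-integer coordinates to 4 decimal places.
R = [[1, 0, 0], [0, √2/2, √2/2], [0, -√2/2, √2/2]]; R·(-1, -3, -3) = (-1.0000, -4.2426, 0.0000)

Rotation matrix for 315° around x-axis:
cos(315°) = √2/2, sin(315°) = -√2/2
R = [[1, 0, 0], [0, √2/2, √2/2], [0, -√2/2, √2/2]]
Apply to (-1, -3, -3): R·[-1, -3, -3]ᵀ = (-1.0000, -4.2426, 0.0000)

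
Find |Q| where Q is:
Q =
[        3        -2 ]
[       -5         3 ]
det(Q) = -1

For a 2×2 matrix [[a, b], [c, d]], det = a*d - b*c.
det(Q) = (3)*(3) - (-2)*(-5) = 9 - 10 = -1.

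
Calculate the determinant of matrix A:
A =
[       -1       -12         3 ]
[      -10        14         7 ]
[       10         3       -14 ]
det(A) = 547

Expand along row 0 (cofactor expansion): det(A) = a*(e*i - f*h) - b*(d*i - f*g) + c*(d*h - e*g), where the 3×3 is [[a, b, c], [d, e, f], [g, h, i]].
Minor M_00 = (14)*(-14) - (7)*(3) = -196 - 21 = -217.
Minor M_01 = (-10)*(-14) - (7)*(10) = 140 - 70 = 70.
Minor M_02 = (-10)*(3) - (14)*(10) = -30 - 140 = -170.
det(A) = (-1)*(-217) - (-12)*(70) + (3)*(-170) = 217 + 840 - 510 = 547.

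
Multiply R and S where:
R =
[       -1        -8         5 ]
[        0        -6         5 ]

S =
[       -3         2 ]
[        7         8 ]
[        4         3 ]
RS =
[      -33       -51 ]
[      -22       -33 ]

Matrix multiplication: (RS)[i][j] = sum over k of R[i][k] * S[k][j].
  (RS)[0][0] = (-1)*(-3) + (-8)*(7) + (5)*(4) = -33
  (RS)[0][1] = (-1)*(2) + (-8)*(8) + (5)*(3) = -51
  (RS)[1][0] = (0)*(-3) + (-6)*(7) + (5)*(4) = -22
  (RS)[1][1] = (0)*(2) + (-6)*(8) + (5)*(3) = -33
RS =
[      -33       -51 ]
[      -22       -33 ]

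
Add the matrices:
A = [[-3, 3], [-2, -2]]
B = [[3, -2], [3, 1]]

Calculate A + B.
[[0, 1], [1, -1]]

Add corresponding elements:
(-3)+(3)=0
(3)+(-2)=1
(-2)+(3)=1
(-2)+(1)=-1
A + B = [[0, 1], [1, -1]]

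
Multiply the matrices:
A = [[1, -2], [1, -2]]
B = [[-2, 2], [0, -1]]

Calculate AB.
[[-2, 4], [-2, 4]]

Each entry (i,j) of AB = sum over k of A[i][k]*B[k][j].
(AB)[0][0] = (1)*(-2) + (-2)*(0) = -2
(AB)[0][1] = (1)*(2) + (-2)*(-1) = 4
(AB)[1][0] = (1)*(-2) + (-2)*(0) = -2
(AB)[1][1] = (1)*(2) + (-2)*(-1) = 4
AB = [[-2, 4], [-2, 4]]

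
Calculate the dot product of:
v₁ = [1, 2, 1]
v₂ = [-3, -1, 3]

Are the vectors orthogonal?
-2, No

The dot product is the sum of products of corresponding components.
v₁·v₂ = (1)*(-3) + (2)*(-1) + (1)*(3) = -3 - 2 + 3 = -2.
Two vectors are orthogonal iff their dot product is 0; here the dot product is -2, so the vectors are not orthogonal.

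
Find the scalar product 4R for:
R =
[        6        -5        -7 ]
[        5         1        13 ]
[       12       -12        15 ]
4R =
[       24       -20       -28 ]
[       20         4        52 ]
[       48       -48        60 ]

Scalar multiplication is elementwise: (4R)[i][j] = 4 * R[i][j].
  (4R)[0][0] = 4 * (6) = 24
  (4R)[0][1] = 4 * (-5) = -20
  (4R)[0][2] = 4 * (-7) = -28
  (4R)[1][0] = 4 * (5) = 20
  (4R)[1][1] = 4 * (1) = 4
  (4R)[1][2] = 4 * (13) = 52
  (4R)[2][0] = 4 * (12) = 48
  (4R)[2][1] = 4 * (-12) = -48
  (4R)[2][2] = 4 * (15) = 60
4R =
[       24       -20       -28 ]
[       20         4        52 ]
[       48       -48        60 ]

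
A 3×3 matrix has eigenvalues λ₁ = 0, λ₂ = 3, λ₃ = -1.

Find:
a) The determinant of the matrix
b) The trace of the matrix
det = 0, trace = 2

Two standard eigenvalue identities:
- det(A) equals the product of the eigenvalues (counted with multiplicity).
- trace(A) equals the sum of the eigenvalues.
det(A) = (0)*(3)*(-1) = 0.
trace(A) = 0 + 3 - 1 = 2.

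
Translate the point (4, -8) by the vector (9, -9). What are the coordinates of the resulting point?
(13, -17)

Translation by (9, -9):
x' = 4 + 9 = 13
y' = -8 + -9 = -17
Homogeneous matrix: [[1, 0, 9], [0, 1, -9], [0, 0, 1]]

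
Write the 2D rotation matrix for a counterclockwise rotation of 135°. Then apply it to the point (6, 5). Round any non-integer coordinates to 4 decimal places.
R = [[-√2/2, -√2/2], [√2/2, -√2/2]]; R·(6, 5) = (-7.7782, 0.7071)

Rotation matrix formula: R(θ) = [[cos θ, -sin θ], [sin θ, cos θ]]
For θ = 135°:
cos(135°) = -√2/2
sin(135°) = √2/2
R = [[-√2/2, -√2/2], [√2/2, -√2/2]]
Apply to (6, 5): [-√2/2·6 + (-√2/2)·5, √2/2·6 + -√2/2·5] = (-7.7782, 0.7071)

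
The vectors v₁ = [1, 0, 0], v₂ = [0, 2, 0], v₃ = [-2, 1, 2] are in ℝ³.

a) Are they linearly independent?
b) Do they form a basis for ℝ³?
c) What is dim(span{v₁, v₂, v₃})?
Yes independent, yes basis, dim = 3

Stack v₁, v₂, v₃ as rows of a 3×3 matrix.
[[1, 0, 0]; [0, 2, 0]; [-2, 1, 2]] is already lower triangular with nonzero diagonal entries (1, 2, 2), so its determinant is the product of the diagonal entries, det = (1)·(2)·(2) = 4 ≠ 0, and the rows are linearly independent.
Three linearly independent vectors in ℝ³ form a basis for ℝ³, so dim(span{v₁,v₂,v₃}) = 3.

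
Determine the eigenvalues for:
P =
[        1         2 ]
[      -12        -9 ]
λ = -5, -3

Solve det(P - λI) = 0. For a 2×2 matrix the characteristic equation is λ² - (trace)λ + det = 0.
trace(P) = a + d = 1 - 9 = -8.
det(P) = a*d - b*c = (1)*(-9) - (2)*(-12) = -9 + 24 = 15.
Characteristic equation: λ² - (-8)λ + (15) = 0.
Discriminant = (-8)² - 4*(15) = 64 - 60 = 4.
λ = (-8 ± √4) / 2 = (-8 ± 2) / 2 = -5, -3.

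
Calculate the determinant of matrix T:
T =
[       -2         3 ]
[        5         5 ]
det(T) = -25

For a 2×2 matrix [[a, b], [c, d]], det = a*d - b*c.
det(T) = (-2)*(5) - (3)*(5) = -10 - 15 = -25.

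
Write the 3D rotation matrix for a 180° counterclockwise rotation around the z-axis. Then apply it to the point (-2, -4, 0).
R = [[-1, 0, 0], [0, -1, 0], [0, 0, 1]]; R·(-2, -4, 0) = (2, 4, 0)

Rotation matrix for 180° around z-axis:
cos(180°) = -1, sin(180°) = 0
R = [[-1, 0, 0], [0, -1, 0], [0, 0, 1]]
Apply to (-2, -4, 0): R·[-2, -4, 0]ᵀ = (2, 4, 0)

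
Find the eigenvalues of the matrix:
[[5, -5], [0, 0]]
λ = 0 and λ = 5

Characteristic equation: det(A - λI) = 0
λ² - (trace)λ + (det) = 0
λ² - (5)λ + (0) = 0
λ² - 5λ + 0 = 0
Solving: λ = 0, 5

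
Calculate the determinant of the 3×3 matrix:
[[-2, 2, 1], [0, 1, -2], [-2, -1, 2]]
10

Expansion along first row:
det = -2·det([[1,-2],[-1,2]]) - 2·det([[0,-2],[-2,2]]) + 1·det([[0,1],[-2,-1]])
    = -2·(1·2 - -2·-1) - 2·(0·2 - -2·-2) + 1·(0·-1 - 1·-2)
    = -2·0 - 2·-4 + 1·2
    = 0 + 8 + 2 = 10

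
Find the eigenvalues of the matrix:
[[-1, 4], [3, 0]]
λ = -4 and λ = 3

Characteristic equation: det(A - λI) = 0
λ² - (trace)λ + (det) = 0
λ² - (-1)λ + (-12) = 0
λ² + 1λ - 12 = 0
Solving: λ = -4, 3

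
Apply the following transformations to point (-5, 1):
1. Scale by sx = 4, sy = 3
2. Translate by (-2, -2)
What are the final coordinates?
(-22, 1)

Step 1: Scale (-5, 1) by (sx, sy) = (4, 3) → (-20, 3)
Step 2: Translate by (-2, -2) → (-22, 1)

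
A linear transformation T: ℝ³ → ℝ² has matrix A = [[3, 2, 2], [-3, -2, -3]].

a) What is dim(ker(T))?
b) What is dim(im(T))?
dim(ker) = 1, dim(im) = 2

The two rows are not scalar multiples of one another (no single k satisfies row 2 = k × row 1), so they are linearly independent.
Thus rank(A) = 2.
dim(im(T)) = rank(A) = 2.
By the rank-nullity theorem applied to T: ℝ³ → ℝ², rank(A) + nullity(A) = 3 (the domain dimension), so dim(ker(T)) = 3 - 2 = 1.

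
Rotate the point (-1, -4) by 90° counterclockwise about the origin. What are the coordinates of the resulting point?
(4, -1)

Rotation matrix R(θ) = [[cos θ, -sin θ], [sin θ, cos θ]]; for θ = 90°:
R = [[0, -1], [1, 0]]
Result: R × [-1, -4]ᵀ = [0·-1 + (-1)·-4, 1·-1 + (0)·-4]ᵀ = (4, -1)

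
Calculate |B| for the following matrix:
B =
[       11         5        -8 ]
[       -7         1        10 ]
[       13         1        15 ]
det(B) = 1390

Expand along row 0 (cofactor expansion): det(B) = a*(e*i - f*h) - b*(d*i - f*g) + c*(d*h - e*g), where the 3×3 is [[a, b, c], [d, e, f], [g, h, i]].
Minor M_00 = (1)*(15) - (10)*(1) = 15 - 10 = 5.
Minor M_01 = (-7)*(15) - (10)*(13) = -105 - 130 = -235.
Minor M_02 = (-7)*(1) - (1)*(13) = -7 - 13 = -20.
det(B) = (11)*(5) - (5)*(-235) + (-8)*(-20) = 55 + 1175 + 160 = 1390.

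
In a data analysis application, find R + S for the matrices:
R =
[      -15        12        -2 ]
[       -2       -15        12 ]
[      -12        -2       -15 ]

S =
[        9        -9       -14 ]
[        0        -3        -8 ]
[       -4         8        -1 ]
R + S =
[       -6         3       -16 ]
[       -2       -18         4 ]
[      -16         6       -16 ]

Matrix addition is elementwise: (R+S)[i][j] = R[i][j] + S[i][j].
  (R+S)[0][0] = (-15) + (9) = -6
  (R+S)[0][1] = (12) + (-9) = 3
  (R+S)[0][2] = (-2) + (-14) = -16
  (R+S)[1][0] = (-2) + (0) = -2
  (R+S)[1][1] = (-15) + (-3) = -18
  (R+S)[1][2] = (12) + (-8) = 4
  (R+S)[2][0] = (-12) + (-4) = -16
  (R+S)[2][1] = (-2) + (8) = 6
  (R+S)[2][2] = (-15) + (-1) = -16
R + S =
[       -6         3       -16 ]
[       -2       -18         4 ]
[      -16         6       -16 ]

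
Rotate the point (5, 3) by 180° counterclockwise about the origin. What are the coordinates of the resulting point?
(-5, -3)

Rotation matrix R(θ) = [[cos θ, -sin θ], [sin θ, cos θ]]; for θ = 180°:
R = [[-1, 0], [0, -1]]
Result: R × [5, 3]ᵀ = [-1·5 + (0)·3, 0·5 + (-1)·3]ᵀ = (-5, -3)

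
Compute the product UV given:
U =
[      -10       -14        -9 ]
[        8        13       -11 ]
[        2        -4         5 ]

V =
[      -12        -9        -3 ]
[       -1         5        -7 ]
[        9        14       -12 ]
UV =
[       53      -106       236 ]
[     -208      -161        17 ]
[       25        32       -38 ]

Matrix multiplication: (UV)[i][j] = sum over k of U[i][k] * V[k][j].
  (UV)[0][0] = (-10)*(-12) + (-14)*(-1) + (-9)*(9) = 53
  (UV)[0][1] = (-10)*(-9) + (-14)*(5) + (-9)*(14) = -106
  (UV)[0][2] = (-10)*(-3) + (-14)*(-7) + (-9)*(-12) = 236
  (UV)[1][0] = (8)*(-12) + (13)*(-1) + (-11)*(9) = -208
  (UV)[1][1] = (8)*(-9) + (13)*(5) + (-11)*(14) = -161
  (UV)[1][2] = (8)*(-3) + (13)*(-7) + (-11)*(-12) = 17
  (UV)[2][0] = (2)*(-12) + (-4)*(-1) + (5)*(9) = 25
  (UV)[2][1] = (2)*(-9) + (-4)*(5) + (5)*(14) = 32
  (UV)[2][2] = (2)*(-3) + (-4)*(-7) + (5)*(-12) = -38
UV =
[       53      -106       236 ]
[     -208      -161        17 ]
[       25        32       -38 ]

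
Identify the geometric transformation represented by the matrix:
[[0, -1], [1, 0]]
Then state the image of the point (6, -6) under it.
rotation by 90° counterclockwise; image of (6, -6) is (6, 6)

This matches the form [[cos θ, -sin θ], [sin θ, cos θ]] of a rotation matrix; reading off cos θ and sin θ gives the angle.
The matrix [[0, -1], [1, 0]] represents: rotation by 90° counterclockwise.
Applying it to (6, -6): [0·6 + -1·-6, 1·6 + 0·-6] = (6, 6).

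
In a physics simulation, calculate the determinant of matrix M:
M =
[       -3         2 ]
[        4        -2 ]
det(M) = -2

For a 2×2 matrix [[a, b], [c, d]], det = a*d - b*c.
det(M) = (-3)*(-2) - (2)*(4) = 6 - 8 = -2.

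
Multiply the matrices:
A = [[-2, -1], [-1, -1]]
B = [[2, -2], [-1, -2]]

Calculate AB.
[[-3, 6], [-1, 4]]

Each entry (i,j) of AB = sum over k of A[i][k]*B[k][j].
(AB)[0][0] = (-2)*(2) + (-1)*(-1) = -3
(AB)[0][1] = (-2)*(-2) + (-1)*(-2) = 6
(AB)[1][0] = (-1)*(2) + (-1)*(-1) = -1
(AB)[1][1] = (-1)*(-2) + (-1)*(-2) = 4
AB = [[-3, 6], [-1, 4]]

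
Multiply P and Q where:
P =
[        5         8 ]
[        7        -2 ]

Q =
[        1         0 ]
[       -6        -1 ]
PQ =
[      -43        -8 ]
[       19         2 ]

Matrix multiplication: (PQ)[i][j] = sum over k of P[i][k] * Q[k][j].
  (PQ)[0][0] = (5)*(1) + (8)*(-6) = -43
  (PQ)[0][1] = (5)*(0) + (8)*(-1) = -8
  (PQ)[1][0] = (7)*(1) + (-2)*(-6) = 19
  (PQ)[1][1] = (7)*(0) + (-2)*(-1) = 2
PQ =
[      -43        -8 ]
[       19         2 ]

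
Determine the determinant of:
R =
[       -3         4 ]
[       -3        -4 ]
det(R) = 24

For a 2×2 matrix [[a, b], [c, d]], det = a*d - b*c.
det(R) = (-3)*(-4) - (4)*(-3) = 12 + 12 = 24.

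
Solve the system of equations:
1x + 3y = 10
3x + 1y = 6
x = 1, y = 3

Use elimination (row reduction):
Equation 1: 1x + 3y = 10.
Equation 2: 3x + 1y = 6.
Multiply Eq1 by 3 and Eq2 by 1: 3x + 9y = 30;  3x + 1y = 6.
Subtract: (-8)y = -24, so y = 3.
Back-substitute into Eq1: 1x + 3*(3) = 10, so x = 1.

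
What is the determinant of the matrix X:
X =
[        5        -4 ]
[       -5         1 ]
det(X) = -15

For a 2×2 matrix [[a, b], [c, d]], det = a*d - b*c.
det(X) = (5)*(1) - (-4)*(-5) = 5 - 20 = -15.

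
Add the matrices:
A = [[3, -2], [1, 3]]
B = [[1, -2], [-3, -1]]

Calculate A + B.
[[4, -4], [-2, 2]]

Add corresponding elements:
(3)+(1)=4
(-2)+(-2)=-4
(1)+(-3)=-2
(3)+(-1)=2
A + B = [[4, -4], [-2, 2]]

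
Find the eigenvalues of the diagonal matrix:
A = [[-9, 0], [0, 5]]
λ₁ = -9, λ₂ = 5

The characteristic polynomial of A is det(A - λI) = (-9 - λ)(5 - λ) = 0.
The roots are λ = -9 and λ = 5, so the eigenvalues are the diagonal entries.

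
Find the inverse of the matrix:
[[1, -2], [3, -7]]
[[7, -2], [3, -1]]

For [[a,b],[c,d]], inverse = (1/det)·[[d,-b],[-c,a]]
det = 1·-7 - -2·3 = -1
Inverse = (1/-1)·[[-7, 2], [-3, 1]]
        = [[7, -2], [3, -1]]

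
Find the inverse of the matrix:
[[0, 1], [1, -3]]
[[3, 1], [1, 0]]

For [[a,b],[c,d]], inverse = (1/det)·[[d,-b],[-c,a]]
det = 0·-3 - 1·1 = -1
Inverse = (1/-1)·[[-3, -1], [-1, 0]]
        = [[3, 1], [1, 0]]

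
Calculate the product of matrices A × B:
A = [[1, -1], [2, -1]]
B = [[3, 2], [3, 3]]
[[0, -1], [3, 1]]

Matrix multiplication:
C[0][0] = 1×3 + -1×3 = 0
C[0][1] = 1×2 + -1×3 = -1
C[1][0] = 2×3 + -1×3 = 3
C[1][1] = 2×2 + -1×3 = 1
Result: [[0, -1], [3, 1]]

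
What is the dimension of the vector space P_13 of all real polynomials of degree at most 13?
Dimension = 14

A polynomial of degree at most 13 can be written as a₀ + a₁x + a₂x² + … + a_13x^13, with 14 free coefficients a₀, …, a_13.
The set {1, x, x², …, x^13} is a basis: it spans P_13 (every such polynomial is a linear combination of these) and is linearly independent (a polynomial is zero iff all its coefficients are zero).
Therefore dim(P_13) = 13 + 1 = 14.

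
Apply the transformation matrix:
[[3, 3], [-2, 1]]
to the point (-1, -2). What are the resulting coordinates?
(-9, 0)

Matrix multiplication:
[[3, 3], [-2, 1]] × [-1, -2]ᵀ
= [3×-1 + 3×-2, -2×-1 + 1×-2]ᵀ
= [-9.0000, 0.0000]ᵀ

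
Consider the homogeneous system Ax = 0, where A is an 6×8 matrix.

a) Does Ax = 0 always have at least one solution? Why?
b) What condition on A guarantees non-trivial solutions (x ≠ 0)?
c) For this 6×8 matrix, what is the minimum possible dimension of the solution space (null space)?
a) Yes, x = 0 is always a solution. b) When A has linearly dependent columns (rank < n). c) Minimum nullity = 2.

a) x = 0 satisfies A·0 = 0, so the zero vector is always a solution.
b) Non-trivial solutions exist iff the columns of A are linearly dependent, equivalently rank(A) < n (the number of columns).
c) By rank-nullity, rank(A) + nullity(A) = n = 8. Since A has only 6 rows, rank(A) ≤ 6, so nullity(A) ≥ 8 - 6 = 2.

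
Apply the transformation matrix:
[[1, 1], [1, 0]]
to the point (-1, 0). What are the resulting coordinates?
(-1, -1)

Matrix multiplication:
[[1, 1], [1, 0]] × [-1, 0]ᵀ
= [1×-1 + 1×0, 1×-1 + 0×0]ᵀ
= [-1.0000, -1.0000]ᵀ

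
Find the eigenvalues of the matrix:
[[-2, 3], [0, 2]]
λ = -2 and λ = 2

Characteristic equation: det(A - λI) = 0
λ² - (trace)λ + (det) = 0
λ² - (0)λ + (-4) = 0
λ² - 0λ - 4 = 0
Solving: λ = -2, 2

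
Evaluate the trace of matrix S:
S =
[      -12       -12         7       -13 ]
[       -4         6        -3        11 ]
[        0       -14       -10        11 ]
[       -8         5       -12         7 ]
tr(S) = -12 + 6 - 10 + 7 = -9

The trace of a square matrix is the sum of its diagonal entries.
Diagonal entries of S: S[0][0] = -12, S[1][1] = 6, S[2][2] = -10, S[3][3] = 7.
tr(S) = -12 + 6 - 10 + 7 = -9.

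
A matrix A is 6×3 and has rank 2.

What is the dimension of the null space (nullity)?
1

The rank-nullity theorem for an m×n matrix states:
rank(A) + nullity(A) = n (the number of columns).
Here n = 3 and rank(A) = 2, so nullity(A) = 3 - 2 = 1.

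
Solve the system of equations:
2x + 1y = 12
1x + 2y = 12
x = 4, y = 4

Use elimination (row reduction):
Equation 1: 2x + 1y = 12.
Equation 2: 1x + 2y = 12.
Multiply Eq1 by 1 and Eq2 by 2: 2x + 1y = 12;  2x + 4y = 24.
Subtract: (3)y = 12, so y = 4.
Back-substitute into Eq1: 2x + 1*(4) = 12, so x = 4.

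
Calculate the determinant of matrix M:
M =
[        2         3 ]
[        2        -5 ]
det(M) = -16

For a 2×2 matrix [[a, b], [c, d]], det = a*d - b*c.
det(M) = (2)*(-5) - (3)*(2) = -10 - 6 = -16.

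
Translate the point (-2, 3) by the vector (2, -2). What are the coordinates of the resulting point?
(0, 1)

Translation by (2, -2):
x' = -2 + 2 = 0
y' = 3 + -2 = 1
Homogeneous matrix: [[1, 0, 2], [0, 1, -2], [0, 0, 1]]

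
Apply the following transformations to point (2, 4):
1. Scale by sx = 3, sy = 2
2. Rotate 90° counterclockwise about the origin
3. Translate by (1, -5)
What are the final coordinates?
(-7, 1)

Step 1: Scale → (6, 8)
Step 2: Rotate 90° → (-8, 6)
Step 3: Translate → (-7, 1)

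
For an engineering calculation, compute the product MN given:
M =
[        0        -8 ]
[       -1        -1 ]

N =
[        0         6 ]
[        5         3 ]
MN =
[      -40       -24 ]
[       -5        -9 ]

Matrix multiplication: (MN)[i][j] = sum over k of M[i][k] * N[k][j].
  (MN)[0][0] = (0)*(0) + (-8)*(5) = -40
  (MN)[0][1] = (0)*(6) + (-8)*(3) = -24
  (MN)[1][0] = (-1)*(0) + (-1)*(5) = -5
  (MN)[1][1] = (-1)*(6) + (-1)*(3) = -9
MN =
[      -40       -24 ]
[       -5        -9 ]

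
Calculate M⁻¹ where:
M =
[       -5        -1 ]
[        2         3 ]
det(M) = -13
M⁻¹ =
[    -3/13     -1/13 ]
[     2/13      5/13 ]

For a 2×2 matrix M = [[a, b], [c, d]] with det(M) ≠ 0, M⁻¹ = (1/det(M)) * [[d, -b], [-c, a]].
det(M) = (-5)*(3) - (-1)*(2) = -15 + 2 = -13.
M⁻¹ = (1/-13) * [[3, 1], [-2, -5]].
Dividing each entry by -13 and reducing:
M⁻¹ =
[    -3/13     -1/13 ]
[     2/13      5/13 ]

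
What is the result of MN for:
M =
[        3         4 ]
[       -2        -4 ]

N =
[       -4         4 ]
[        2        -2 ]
MN =
[       -4         4 ]
[        0         0 ]

Matrix multiplication: (MN)[i][j] = sum over k of M[i][k] * N[k][j].
  (MN)[0][0] = (3)*(-4) + (4)*(2) = -4
  (MN)[0][1] = (3)*(4) + (4)*(-2) = 4
  (MN)[1][0] = (-2)*(-4) + (-4)*(2) = 0
  (MN)[1][1] = (-2)*(4) + (-4)*(-2) = 0
MN =
[       -4         4 ]
[        0         0 ]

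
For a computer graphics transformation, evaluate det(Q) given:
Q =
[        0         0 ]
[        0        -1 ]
det(Q) = 0

For a 2×2 matrix [[a, b], [c, d]], det = a*d - b*c.
det(Q) = (0)*(-1) - (0)*(0) = 0 - 0 = 0.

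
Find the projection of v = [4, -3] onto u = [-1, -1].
[1/2, 1/2]

The projection of v onto u is proj_u(v) = ((v·u) / (u·u)) · u.
v·u = (4)*(-1) + (-3)*(-1) = -1.
u·u = (-1)*(-1) + (-1)*(-1) = 2.
coefficient = -1 / 2 = -1/2.
proj_u(v) = -1/2 · [-1, -1] = [1/2, 1/2].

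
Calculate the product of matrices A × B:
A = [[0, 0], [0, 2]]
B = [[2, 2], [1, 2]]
[[0, 0], [2, 4]]

Matrix multiplication:
C[0][0] = 0×2 + 0×1 = 0
C[0][1] = 0×2 + 0×2 = 0
C[1][0] = 0×2 + 2×1 = 2
C[1][1] = 0×2 + 2×2 = 4
Result: [[0, 0], [2, 4]]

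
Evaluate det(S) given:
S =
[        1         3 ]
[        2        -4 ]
det(S) = -10

For a 2×2 matrix [[a, b], [c, d]], det = a*d - b*c.
det(S) = (1)*(-4) - (3)*(2) = -4 - 6 = -10.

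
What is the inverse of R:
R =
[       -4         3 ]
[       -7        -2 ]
det(R) = 29
R⁻¹ =
[    -2/29     -3/29 ]
[     7/29     -4/29 ]

For a 2×2 matrix R = [[a, b], [c, d]] with det(R) ≠ 0, R⁻¹ = (1/det(R)) * [[d, -b], [-c, a]].
det(R) = (-4)*(-2) - (3)*(-7) = 8 + 21 = 29.
R⁻¹ = (1/29) * [[-2, -3], [7, -4]].
Dividing each entry by 29 and reducing:
R⁻¹ =
[    -2/29     -3/29 ]
[     7/29     -4/29 ]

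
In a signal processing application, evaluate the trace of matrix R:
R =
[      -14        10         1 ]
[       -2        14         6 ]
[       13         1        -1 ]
tr(R) = -14 + 14 - 1 = -1

The trace of a square matrix is the sum of its diagonal entries.
Diagonal entries of R: R[0][0] = -14, R[1][1] = 14, R[2][2] = -1.
tr(R) = -14 + 14 - 1 = -1.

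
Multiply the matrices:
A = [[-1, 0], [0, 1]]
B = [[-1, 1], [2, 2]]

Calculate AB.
[[1, -1], [2, 2]]

Each entry (i,j) of AB = sum over k of A[i][k]*B[k][j].
(AB)[0][0] = (-1)*(-1) + (0)*(2) = 1
(AB)[0][1] = (-1)*(1) + (0)*(2) = -1
(AB)[1][0] = (0)*(-1) + (1)*(2) = 2
(AB)[1][1] = (0)*(1) + (1)*(2) = 2
AB = [[1, -1], [2, 2]]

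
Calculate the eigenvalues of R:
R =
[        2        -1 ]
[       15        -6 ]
λ = -3, -1

Solve det(R - λI) = 0. For a 2×2 matrix the characteristic equation is λ² - (trace)λ + det = 0.
trace(R) = a + d = 2 - 6 = -4.
det(R) = a*d - b*c = (2)*(-6) - (-1)*(15) = -12 + 15 = 3.
Characteristic equation: λ² - (-4)λ + (3) = 0.
Discriminant = (-4)² - 4*(3) = 16 - 12 = 4.
λ = (-4 ± √4) / 2 = (-4 ± 2) / 2 = -3, -1.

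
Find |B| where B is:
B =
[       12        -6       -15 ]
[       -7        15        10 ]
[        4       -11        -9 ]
det(B) = -417

Expand along row 0 (cofactor expansion): det(B) = a*(e*i - f*h) - b*(d*i - f*g) + c*(d*h - e*g), where the 3×3 is [[a, b, c], [d, e, f], [g, h, i]].
Minor M_00 = (15)*(-9) - (10)*(-11) = -135 + 110 = -25.
Minor M_01 = (-7)*(-9) - (10)*(4) = 63 - 40 = 23.
Minor M_02 = (-7)*(-11) - (15)*(4) = 77 - 60 = 17.
det(B) = (12)*(-25) - (-6)*(23) + (-15)*(17) = -300 + 138 - 255 = -417.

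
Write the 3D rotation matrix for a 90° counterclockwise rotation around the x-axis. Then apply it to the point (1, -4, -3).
R = [[1, 0, 0], [0, 0, -1], [0, 1, 0]]; R·(1, -4, -3) = (1, 3, -4)

Rotation matrix for 90° around x-axis:
cos(90°) = 0, sin(90°) = 1
R = [[1, 0, 0], [0, 0, -1], [0, 1, 0]]
Apply to (1, -4, -3): R·[1, -4, -3]ᵀ = (1, 3, -4)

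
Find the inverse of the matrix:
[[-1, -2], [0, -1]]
[[-1, 2], [0, -1]]

For [[a,b],[c,d]], inverse = (1/det)·[[d,-b],[-c,a]]
det = -1·-1 - -2·0 = 1
Inverse = (1/1)·[[-1, 2], [0, -1]]
        = [[-1, 2], [0, -1]]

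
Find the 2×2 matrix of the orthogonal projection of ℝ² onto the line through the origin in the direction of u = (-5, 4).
[[25/41, -20/41], [-20/41, 16/41]]

The orthogonal projection onto the line spanned by a nonzero vector u = (a, b) has matrix P = (u uᵀ) / (uᵀ u) = (1/(a² + b²)) · [[a², ab], [ab, b²]].
Here u = (-5, 4), so a² + b² = 25 + 16 = 41.
P = (1/41) · [[25, -20], [-20, 16]] = [[25/41, -20/41], [-20/41, 16/41]].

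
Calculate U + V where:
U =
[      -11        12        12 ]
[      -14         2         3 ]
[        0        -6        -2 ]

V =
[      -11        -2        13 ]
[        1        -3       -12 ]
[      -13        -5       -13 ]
U + V =
[      -22        10        25 ]
[      -13        -1        -9 ]
[      -13       -11       -15 ]

Matrix addition is elementwise: (U+V)[i][j] = U[i][j] + V[i][j].
  (U+V)[0][0] = (-11) + (-11) = -22
  (U+V)[0][1] = (12) + (-2) = 10
  (U+V)[0][2] = (12) + (13) = 25
  (U+V)[1][0] = (-14) + (1) = -13
  (U+V)[1][1] = (2) + (-3) = -1
  (U+V)[1][2] = (3) + (-12) = -9
  (U+V)[2][0] = (0) + (-13) = -13
  (U+V)[2][1] = (-6) + (-5) = -11
  (U+V)[2][2] = (-2) + (-13) = -15
U + V =
[      -22        10        25 ]
[      -13        -1        -9 ]
[      -13       -11       -15 ]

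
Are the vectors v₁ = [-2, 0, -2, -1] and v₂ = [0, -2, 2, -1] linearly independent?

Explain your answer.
Yes, linearly independent

Two vectors are linearly dependent iff one is a scalar multiple of the other.
No single scalar k satisfies v₂ = k·v₁ (the ratios of corresponding entries disagree), so v₁ and v₂ are linearly independent.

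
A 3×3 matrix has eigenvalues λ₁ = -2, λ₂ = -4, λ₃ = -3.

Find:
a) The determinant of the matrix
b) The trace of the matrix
det = -24, trace = -9

Two standard eigenvalue identities:
- det(A) equals the product of the eigenvalues (counted with multiplicity).
- trace(A) equals the sum of the eigenvalues.
det(A) = (-2)*(-4)*(-3) = -24.
trace(A) = -2 - 4 - 3 = -9.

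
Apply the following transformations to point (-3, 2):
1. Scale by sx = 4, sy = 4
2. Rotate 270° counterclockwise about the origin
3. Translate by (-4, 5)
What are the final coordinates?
(4, 17)

Step 1: Scale → (-12, 8)
Step 2: Rotate 270° → (8, 12)
Step 3: Translate → (4, 17)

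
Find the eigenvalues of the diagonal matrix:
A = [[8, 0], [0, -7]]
λ₁ = 8, λ₂ = -7

The characteristic polynomial of A is det(A - λI) = (8 - λ)(-7 - λ) = 0.
The roots are λ = 8 and λ = -7, so the eigenvalues are the diagonal entries.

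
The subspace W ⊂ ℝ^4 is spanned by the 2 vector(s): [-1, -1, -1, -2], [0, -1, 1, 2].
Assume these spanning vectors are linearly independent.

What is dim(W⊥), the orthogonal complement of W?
dim(W⊥) = 2

For any subspace W of ℝ^n, dim(W) + dim(W⊥) = n (the whole-space dimension).
Here the given 2 vectors are linearly independent, so dim(W) = 2.
Thus dim(W⊥) = n - dim(W) = 4 - 2 = 2.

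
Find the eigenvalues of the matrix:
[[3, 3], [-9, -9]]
λ = -6 and λ = 0

Characteristic equation: det(A - λI) = 0
λ² - (trace)λ + (det) = 0
λ² - (-6)λ + (0) = 0
λ² + 6λ + 0 = 0
Solving: λ = -6, 0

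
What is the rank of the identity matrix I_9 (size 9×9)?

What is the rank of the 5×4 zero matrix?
rank(I_9) = 9, rank(0) = 0

The identity I_9 has 9 columns that are the standard basis vectors e_1, …, e_9. These are linearly independent, so all 9 columns are pivots and rank(I_9) = 9.
The 5×4 zero matrix has every entry zero, so every row is the zero row and there are no pivots; rank(0) = 0.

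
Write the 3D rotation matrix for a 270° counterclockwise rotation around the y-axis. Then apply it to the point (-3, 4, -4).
R = [[0, 0, -1], [0, 1, 0], [1, 0, 0]]; R·(-3, 4, -4) = (4, 4, -3)

Rotation matrix for 270° around y-axis:
cos(270°) = 0, sin(270°) = -1
R = [[0, 0, -1], [0, 1, 0], [1, 0, 0]]
Apply to (-3, 4, -4): R·[-3, 4, -4]ᵀ = (4, 4, -3)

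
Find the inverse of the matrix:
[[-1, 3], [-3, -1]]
[[-1/10, -3/10], [3/10, -1/10]]

For [[a,b],[c,d]], inverse = (1/det)·[[d,-b],[-c,a]]
det = -1·-1 - 3·-3 = 10
Inverse = (1/10)·[[-1, -3], [3, -1]]
        = [[-1/10, -3/10], [3/10, -1/10]]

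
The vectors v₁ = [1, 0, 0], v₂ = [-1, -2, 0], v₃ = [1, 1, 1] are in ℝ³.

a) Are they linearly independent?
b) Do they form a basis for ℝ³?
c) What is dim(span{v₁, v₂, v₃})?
Yes independent, yes basis, dim = 3

Stack v₁, v₂, v₃ as rows of a 3×3 matrix.
[[1, 0, 0]; [-1, -2, 0]; [1, 1, 1]] is already lower triangular with nonzero diagonal entries (1, -2, 1), so its determinant is the product of the diagonal entries, det = (1)·(-2)·(1) = -2 ≠ 0, and the rows are linearly independent.
Three linearly independent vectors in ℝ³ form a basis for ℝ³, so dim(span{v₁,v₂,v₃}) = 3.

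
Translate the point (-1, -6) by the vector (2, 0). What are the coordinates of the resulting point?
(1, -6)

Translation by (2, 0):
x' = -1 + 2 = 1
y' = -6 + 0 = -6
Homogeneous matrix: [[1, 0, 2], [0, 1, 0], [0, 0, 1]]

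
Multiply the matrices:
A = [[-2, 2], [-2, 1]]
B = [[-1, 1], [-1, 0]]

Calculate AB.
[[0, -2], [1, -2]]

Each entry (i,j) of AB = sum over k of A[i][k]*B[k][j].
(AB)[0][0] = (-2)*(-1) + (2)*(-1) = 0
(AB)[0][1] = (-2)*(1) + (2)*(0) = -2
(AB)[1][0] = (-2)*(-1) + (1)*(-1) = 1
(AB)[1][1] = (-2)*(1) + (1)*(0) = -2
AB = [[0, -2], [1, -2]]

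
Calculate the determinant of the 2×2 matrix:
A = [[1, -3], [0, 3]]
3

For A = [[a, b], [c, d]], det(A) = a*d - b*c.
det(A) = (1)*(3) - (-3)*(0) = 3 - 0 = 3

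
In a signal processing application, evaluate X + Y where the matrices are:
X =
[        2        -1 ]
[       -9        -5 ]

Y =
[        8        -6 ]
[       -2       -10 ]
X + Y =
[       10        -7 ]
[      -11       -15 ]

Matrix addition is elementwise: (X+Y)[i][j] = X[i][j] + Y[i][j].
  (X+Y)[0][0] = (2) + (8) = 10
  (X+Y)[0][1] = (-1) + (-6) = -7
  (X+Y)[1][0] = (-9) + (-2) = -11
  (X+Y)[1][1] = (-5) + (-10) = -15
X + Y =
[       10        -7 ]
[      -11       -15 ]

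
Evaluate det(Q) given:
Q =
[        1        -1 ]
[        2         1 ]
det(Q) = 3

For a 2×2 matrix [[a, b], [c, d]], det = a*d - b*c.
det(Q) = (1)*(1) - (-1)*(2) = 1 + 2 = 3.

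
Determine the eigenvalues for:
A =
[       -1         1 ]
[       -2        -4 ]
λ = -3, -2

Solve det(A - λI) = 0. For a 2×2 matrix the characteristic equation is λ² - (trace)λ + det = 0.
trace(A) = a + d = -1 - 4 = -5.
det(A) = a*d - b*c = (-1)*(-4) - (1)*(-2) = 4 + 2 = 6.
Characteristic equation: λ² - (-5)λ + (6) = 0.
Discriminant = (-5)² - 4*(6) = 25 - 24 = 1.
λ = (-5 ± √1) / 2 = (-5 ± 1) / 2 = -3, -2.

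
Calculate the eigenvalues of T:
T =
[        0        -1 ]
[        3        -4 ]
λ = -3, -1

Solve det(T - λI) = 0. For a 2×2 matrix the characteristic equation is λ² - (trace)λ + det = 0.
trace(T) = a + d = 0 - 4 = -4.
det(T) = a*d - b*c = (0)*(-4) - (-1)*(3) = 0 + 3 = 3.
Characteristic equation: λ² - (-4)λ + (3) = 0.
Discriminant = (-4)² - 4*(3) = 16 - 12 = 4.
λ = (-4 ± √4) / 2 = (-4 ± 2) / 2 = -3, -1.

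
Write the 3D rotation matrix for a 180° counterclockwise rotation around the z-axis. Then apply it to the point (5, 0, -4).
R = [[-1, 0, 0], [0, -1, 0], [0, 0, 1]]; R·(5, 0, -4) = (-5, 0, -4)

Rotation matrix for 180° around z-axis:
cos(180°) = -1, sin(180°) = 0
R = [[-1, 0, 0], [0, -1, 0], [0, 0, 1]]
Apply to (5, 0, -4): R·[5, 0, -4]ᵀ = (-5, 0, -4)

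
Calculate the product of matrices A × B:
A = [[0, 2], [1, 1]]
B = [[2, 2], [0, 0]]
[[0, 0], [2, 2]]

Matrix multiplication:
C[0][0] = 0×2 + 2×0 = 0
C[0][1] = 0×2 + 2×0 = 0
C[1][0] = 1×2 + 1×0 = 2
C[1][1] = 1×2 + 1×0 = 2
Result: [[0, 0], [2, 2]]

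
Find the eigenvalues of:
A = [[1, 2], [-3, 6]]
λ = 3, 4

Solve det(A - λI) = 0. For a 2×2 matrix this is λ² - (trace)λ + det = 0.
trace(A) = 1 + 6 = 7.
det(A) = (1)*(6) - (2)*(-3) = 6 + 6 = 12.
Characteristic equation: λ² - (7)λ + (12) = 0.
Discriminant: (7)² - 4*(12) = 49 - 48 = 1.
Roots: λ = (7 ± √1) / 2 = 3, 4.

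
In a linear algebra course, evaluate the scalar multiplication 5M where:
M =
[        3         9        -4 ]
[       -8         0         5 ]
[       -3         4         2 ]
5M =
[       15        45       -20 ]
[      -40         0        25 ]
[      -15        20        10 ]

Scalar multiplication is elementwise: (5M)[i][j] = 5 * M[i][j].
  (5M)[0][0] = 5 * (3) = 15
  (5M)[0][1] = 5 * (9) = 45
  (5M)[0][2] = 5 * (-4) = -20
  (5M)[1][0] = 5 * (-8) = -40
  (5M)[1][1] = 5 * (0) = 0
  (5M)[1][2] = 5 * (5) = 25
  (5M)[2][0] = 5 * (-3) = -15
  (5M)[2][1] = 5 * (4) = 20
  (5M)[2][2] = 5 * (2) = 10
5M =
[       15        45       -20 ]
[      -40         0        25 ]
[      -15        20        10 ]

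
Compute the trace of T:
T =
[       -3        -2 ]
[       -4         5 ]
tr(T) = -3 + 5 = 2

The trace of a square matrix is the sum of its diagonal entries.
Diagonal entries of T: T[0][0] = -3, T[1][1] = 5.
tr(T) = -3 + 5 = 2.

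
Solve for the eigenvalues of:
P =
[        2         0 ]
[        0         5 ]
λ = 2, 5

Solve det(P - λI) = 0. For a 2×2 matrix the characteristic equation is λ² - (trace)λ + det = 0.
trace(P) = a + d = 2 + 5 = 7.
det(P) = a*d - b*c = (2)*(5) - (0)*(0) = 10 - 0 = 10.
Characteristic equation: λ² - (7)λ + (10) = 0.
Discriminant = (7)² - 4*(10) = 49 - 40 = 9.
λ = (7 ± √9) / 2 = (7 ± 3) / 2 = 2, 5.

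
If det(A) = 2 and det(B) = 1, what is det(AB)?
2

Use the multiplicative property of determinants: det(AB) = det(A)*det(B).
det(AB) = (2)*(1) = 2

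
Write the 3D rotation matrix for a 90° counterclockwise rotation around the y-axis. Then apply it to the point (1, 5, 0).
R = [[0, 0, 1], [0, 1, 0], [-1, 0, 0]]; R·(1, 5, 0) = (0, 5, -1)

Rotation matrix for 90° around y-axis:
cos(90°) = 0, sin(90°) = 1
R = [[0, 0, 1], [0, 1, 0], [-1, 0, 0]]
Apply to (1, 5, 0): R·[1, 5, 0]ᵀ = (0, 5, -1)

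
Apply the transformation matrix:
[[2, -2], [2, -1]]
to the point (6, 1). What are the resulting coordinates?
(10, 11)

Matrix multiplication:
[[2, -2], [2, -1]] × [6, 1]ᵀ
= [2×6 + -2×1, 2×6 + -1×1]ᵀ
= [10.0000, 11.0000]ᵀ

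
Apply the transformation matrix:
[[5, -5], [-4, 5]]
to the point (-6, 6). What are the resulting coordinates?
(-60, 54)

Matrix multiplication:
[[5, -5], [-4, 5]] × [-6, 6]ᵀ
= [5×-6 + -5×6, -4×-6 + 5×6]ᵀ
= [-60.0000, 54.0000]ᵀ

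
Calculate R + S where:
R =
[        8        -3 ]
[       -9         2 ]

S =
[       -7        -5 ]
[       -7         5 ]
R + S =
[        1        -8 ]
[      -16         7 ]

Matrix addition is elementwise: (R+S)[i][j] = R[i][j] + S[i][j].
  (R+S)[0][0] = (8) + (-7) = 1
  (R+S)[0][1] = (-3) + (-5) = -8
  (R+S)[1][0] = (-9) + (-7) = -16
  (R+S)[1][1] = (2) + (5) = 7
R + S =
[        1        -8 ]
[      -16         7 ]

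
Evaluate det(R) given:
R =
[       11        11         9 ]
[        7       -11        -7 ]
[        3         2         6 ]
det(R) = -842

Expand along row 0 (cofactor expansion): det(R) = a*(e*i - f*h) - b*(d*i - f*g) + c*(d*h - e*g), where the 3×3 is [[a, b, c], [d, e, f], [g, h, i]].
Minor M_00 = (-11)*(6) - (-7)*(2) = -66 + 14 = -52.
Minor M_01 = (7)*(6) - (-7)*(3) = 42 + 21 = 63.
Minor M_02 = (7)*(2) - (-11)*(3) = 14 + 33 = 47.
det(R) = (11)*(-52) - (11)*(63) + (9)*(47) = -572 - 693 + 423 = -842.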